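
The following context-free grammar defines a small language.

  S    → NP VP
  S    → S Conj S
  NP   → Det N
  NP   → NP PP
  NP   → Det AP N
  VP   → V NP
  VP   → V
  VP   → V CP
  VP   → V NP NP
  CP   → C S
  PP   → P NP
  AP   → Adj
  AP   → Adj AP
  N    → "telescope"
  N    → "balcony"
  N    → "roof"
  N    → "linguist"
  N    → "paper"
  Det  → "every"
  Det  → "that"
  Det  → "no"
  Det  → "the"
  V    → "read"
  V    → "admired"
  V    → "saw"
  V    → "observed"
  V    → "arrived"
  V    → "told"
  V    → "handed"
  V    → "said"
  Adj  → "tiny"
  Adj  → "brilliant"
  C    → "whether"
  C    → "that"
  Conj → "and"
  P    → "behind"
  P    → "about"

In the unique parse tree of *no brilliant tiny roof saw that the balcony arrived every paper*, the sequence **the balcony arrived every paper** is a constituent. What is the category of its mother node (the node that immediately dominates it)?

[S [NP [Det no] [AP [Adj brilliant] [AP [Adj tiny]]] [N roof]] [VP [V saw] [CP [C that] [S [NP [Det the] [N balcony]] [VP [V arrived] [NP [Det every] [N paper]]]]]]]
The span 'the balcony arrived every paper' is the S node built by S → NP VP.
Its mother is the CP built by CP → C S.

CP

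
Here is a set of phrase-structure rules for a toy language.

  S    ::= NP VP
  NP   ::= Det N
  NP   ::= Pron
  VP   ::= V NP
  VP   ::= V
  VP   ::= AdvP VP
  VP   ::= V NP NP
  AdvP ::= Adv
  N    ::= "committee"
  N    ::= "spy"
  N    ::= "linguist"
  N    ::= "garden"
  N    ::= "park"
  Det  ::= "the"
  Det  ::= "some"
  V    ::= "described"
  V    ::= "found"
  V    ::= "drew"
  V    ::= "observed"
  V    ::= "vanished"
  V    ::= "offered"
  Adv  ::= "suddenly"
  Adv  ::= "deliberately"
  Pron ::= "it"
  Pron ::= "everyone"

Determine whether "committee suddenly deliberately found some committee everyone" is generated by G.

For S → NP VP, no prefix of the string parses as an NP.

Ungrammatical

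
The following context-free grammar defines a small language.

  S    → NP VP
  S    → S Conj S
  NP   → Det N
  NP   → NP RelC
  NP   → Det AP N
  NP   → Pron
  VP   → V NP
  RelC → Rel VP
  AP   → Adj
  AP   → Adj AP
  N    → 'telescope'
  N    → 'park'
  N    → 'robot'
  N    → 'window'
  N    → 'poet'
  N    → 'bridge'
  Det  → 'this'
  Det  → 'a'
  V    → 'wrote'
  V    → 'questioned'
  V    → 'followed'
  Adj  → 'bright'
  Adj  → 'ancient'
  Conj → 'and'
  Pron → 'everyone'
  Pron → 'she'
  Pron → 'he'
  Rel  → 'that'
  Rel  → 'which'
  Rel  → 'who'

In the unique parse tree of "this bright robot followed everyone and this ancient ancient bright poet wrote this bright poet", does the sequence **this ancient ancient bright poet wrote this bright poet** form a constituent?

Yes

[S [S [NP [Det this] [AP [Adj bright]] [N robot]] [VP [V followed] [NP [Pron everyone]]]] [Conj and] [S [NP [Det this] [AP [Adj ancient] [AP [Adj ancient] [AP [Adj bright]]]] [N poet]] [VP [V wrote] [NP [Det this] [AP [Adj bright]] [N poet]]]]]
The words 'this ancient ancient bright poet wrote this bright poet' are exhaustively dominated by a single S node (built by S → NP VP), so they form a constituent.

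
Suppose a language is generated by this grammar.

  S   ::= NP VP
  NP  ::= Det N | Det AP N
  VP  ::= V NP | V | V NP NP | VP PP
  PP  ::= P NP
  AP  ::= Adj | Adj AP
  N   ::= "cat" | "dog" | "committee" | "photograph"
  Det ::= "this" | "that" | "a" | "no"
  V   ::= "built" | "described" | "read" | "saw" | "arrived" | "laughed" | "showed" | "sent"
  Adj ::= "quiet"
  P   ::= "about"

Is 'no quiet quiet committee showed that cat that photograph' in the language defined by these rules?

Grammatical

[S [NP [Det no] [AP [Adj quiet] [AP [Adj quiet]]] [N committee]] [VP [V showed] [NP [Det that] [N cat]] [NP [Det that] [N photograph]]]]
Every word is introduced by a lexical rule and the phrasal rules combine the resulting categories into a single S.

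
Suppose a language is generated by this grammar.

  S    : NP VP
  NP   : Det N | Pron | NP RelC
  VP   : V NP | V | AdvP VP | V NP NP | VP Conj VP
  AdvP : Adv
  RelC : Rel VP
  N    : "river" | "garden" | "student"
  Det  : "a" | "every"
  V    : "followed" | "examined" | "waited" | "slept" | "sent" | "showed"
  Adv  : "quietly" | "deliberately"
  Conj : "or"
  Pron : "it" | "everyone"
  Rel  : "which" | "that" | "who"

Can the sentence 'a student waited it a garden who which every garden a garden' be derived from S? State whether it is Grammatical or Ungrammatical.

A Rel word can never sit immediately before a Rel word in any string this grammar generates, so the substring 'who which' rules out a derivation.

Ungrammatical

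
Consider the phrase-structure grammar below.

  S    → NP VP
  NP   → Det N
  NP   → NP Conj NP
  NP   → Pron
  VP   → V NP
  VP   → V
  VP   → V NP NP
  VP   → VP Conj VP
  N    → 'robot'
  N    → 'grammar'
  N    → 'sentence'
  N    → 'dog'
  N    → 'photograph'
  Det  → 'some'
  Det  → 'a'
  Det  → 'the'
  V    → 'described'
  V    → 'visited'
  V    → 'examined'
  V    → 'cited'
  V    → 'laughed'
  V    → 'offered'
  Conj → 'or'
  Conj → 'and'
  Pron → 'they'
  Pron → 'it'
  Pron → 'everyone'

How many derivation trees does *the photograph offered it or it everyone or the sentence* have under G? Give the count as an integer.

[S [NP [Det the] [N photograph]] [VP [V offered] [NP [NP [Pron it]] [Conj or] [NP [Pron it]]] [NP [NP [Pron everyone]] [Conj or] [NP [Det the] [N sentence]]]]]
No rule offers an alternative attachment or grouping for any span, so this is the only derivation.

1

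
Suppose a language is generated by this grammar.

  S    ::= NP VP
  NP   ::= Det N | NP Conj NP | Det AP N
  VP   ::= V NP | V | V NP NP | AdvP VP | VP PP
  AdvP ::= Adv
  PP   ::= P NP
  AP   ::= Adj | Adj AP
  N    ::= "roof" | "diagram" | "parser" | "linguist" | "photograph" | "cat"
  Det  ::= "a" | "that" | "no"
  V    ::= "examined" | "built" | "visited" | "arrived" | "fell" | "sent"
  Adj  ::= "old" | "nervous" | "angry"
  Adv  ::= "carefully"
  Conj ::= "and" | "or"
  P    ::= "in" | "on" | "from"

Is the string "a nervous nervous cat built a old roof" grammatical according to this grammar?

[S [NP [Det a] [AP [Adj nervous] [AP [Adj nervous]]] [N cat]] [VP [V built] [NP [Det a] [AP [Adj old]] [N roof]]]]
Each bracket corresponds to one application of a listed rule, so the string is derivable from S.

Grammatical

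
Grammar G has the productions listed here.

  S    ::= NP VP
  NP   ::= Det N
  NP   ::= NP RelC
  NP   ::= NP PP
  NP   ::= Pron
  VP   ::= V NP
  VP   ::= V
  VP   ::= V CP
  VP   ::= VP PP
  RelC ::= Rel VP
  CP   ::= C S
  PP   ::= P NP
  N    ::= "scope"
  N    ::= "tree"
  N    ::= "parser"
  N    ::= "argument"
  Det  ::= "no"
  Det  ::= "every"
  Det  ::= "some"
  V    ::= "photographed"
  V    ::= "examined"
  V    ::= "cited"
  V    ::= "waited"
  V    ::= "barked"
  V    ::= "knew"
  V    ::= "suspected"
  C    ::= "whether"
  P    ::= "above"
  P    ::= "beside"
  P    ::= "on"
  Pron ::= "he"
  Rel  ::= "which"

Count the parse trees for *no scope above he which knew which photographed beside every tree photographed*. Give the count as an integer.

7

Two of the 7 distinct bracketings:
[S [NP [NP [NP [NP [Det no] [N scope]] [PP [P above] [NP [Pron he]]]] [RelC [Rel which] [VP [V knew]]]] [RelC [Rel which] [VP [VP [V photographed]] [PP [P beside] [NP [Det every] [N tree]]]]]] [VP [V photographed]]]
[S [NP [NP [NP [Det no] [N scope]] [PP [P above] [NP [NP [Pron he]] [RelC [Rel which] [VP [V knew]]]]]] [RelC [Rel which] [VP [VP [V photographed]] [PP [P beside] [NP [Det every] [N tree]]]]]] [VP [V photographed]]]
The trees differ in how a recursive rule is bracketed over the same span.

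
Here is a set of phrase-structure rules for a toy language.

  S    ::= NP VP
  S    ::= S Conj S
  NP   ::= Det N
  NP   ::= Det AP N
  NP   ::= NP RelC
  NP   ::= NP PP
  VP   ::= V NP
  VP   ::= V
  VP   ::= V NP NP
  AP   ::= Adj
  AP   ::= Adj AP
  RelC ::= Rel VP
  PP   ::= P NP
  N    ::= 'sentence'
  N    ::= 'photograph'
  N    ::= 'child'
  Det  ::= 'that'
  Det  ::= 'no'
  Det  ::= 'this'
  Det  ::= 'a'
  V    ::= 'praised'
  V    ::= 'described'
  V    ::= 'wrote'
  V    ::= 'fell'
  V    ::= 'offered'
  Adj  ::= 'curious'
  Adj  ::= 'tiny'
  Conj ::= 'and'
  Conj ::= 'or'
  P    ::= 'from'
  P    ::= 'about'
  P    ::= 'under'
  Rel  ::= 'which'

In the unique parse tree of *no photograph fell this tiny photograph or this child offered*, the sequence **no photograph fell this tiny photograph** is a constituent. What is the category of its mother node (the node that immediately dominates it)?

S

[S [S [NP [Det no] [N photograph]] [VP [V fell] [NP [Det this] [AP [Adj tiny]] [N photograph]]]] [Conj or] [S [NP [Det this] [N child]] [VP [V offered]]]]
The span 'no photograph fell this tiny photograph' is the S node built by S → NP VP.
Its mother is the S built by S → S Conj S.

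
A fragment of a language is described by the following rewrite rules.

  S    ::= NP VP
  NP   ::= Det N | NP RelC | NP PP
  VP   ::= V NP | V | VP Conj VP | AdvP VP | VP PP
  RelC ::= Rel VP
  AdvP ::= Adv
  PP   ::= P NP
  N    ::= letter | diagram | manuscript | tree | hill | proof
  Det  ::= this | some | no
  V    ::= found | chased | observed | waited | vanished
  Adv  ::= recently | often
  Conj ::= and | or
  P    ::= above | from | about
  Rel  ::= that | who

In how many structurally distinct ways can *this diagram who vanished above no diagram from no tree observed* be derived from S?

Two of the 5 distinct bracketings:
[S [NP [NP [Det this] [N diagram]] [RelC [Rel who] [VP [VP [V vanished]] [PP [P above] [NP [NP [Det no] [N diagram]] [PP [P from] [NP [Det no] [N tree]]]]]]]] [VP [V observed]]]
[S [NP [NP [Det this] [N diagram]] [RelC [Rel who] [VP [VP [VP [V vanished]] [PP [P above] [NP [Det no] [N diagram]]]] [PP [P from] [NP [Det no] [N tree]]]]]] [VP [V observed]]]
The difference turns on whether NP → NP PP is used at the relevant span, versus an alternative expansion of NP.

5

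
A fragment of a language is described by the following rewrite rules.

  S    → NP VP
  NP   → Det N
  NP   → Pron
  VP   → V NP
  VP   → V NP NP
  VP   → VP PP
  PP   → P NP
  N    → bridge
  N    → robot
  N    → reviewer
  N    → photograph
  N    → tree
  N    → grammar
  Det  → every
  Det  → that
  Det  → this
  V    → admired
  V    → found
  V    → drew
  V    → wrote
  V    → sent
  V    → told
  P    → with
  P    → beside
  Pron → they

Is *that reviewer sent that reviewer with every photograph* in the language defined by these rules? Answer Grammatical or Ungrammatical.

[S [NP [Det that] [N reviewer]] [VP [VP [V sent] [NP [Det that] [N reviewer]]] [PP [P with] [NP [Det every] [N photograph]]]]]
The bracketing above is licensed at every node by one of the given productions, with S at the root.

Grammatical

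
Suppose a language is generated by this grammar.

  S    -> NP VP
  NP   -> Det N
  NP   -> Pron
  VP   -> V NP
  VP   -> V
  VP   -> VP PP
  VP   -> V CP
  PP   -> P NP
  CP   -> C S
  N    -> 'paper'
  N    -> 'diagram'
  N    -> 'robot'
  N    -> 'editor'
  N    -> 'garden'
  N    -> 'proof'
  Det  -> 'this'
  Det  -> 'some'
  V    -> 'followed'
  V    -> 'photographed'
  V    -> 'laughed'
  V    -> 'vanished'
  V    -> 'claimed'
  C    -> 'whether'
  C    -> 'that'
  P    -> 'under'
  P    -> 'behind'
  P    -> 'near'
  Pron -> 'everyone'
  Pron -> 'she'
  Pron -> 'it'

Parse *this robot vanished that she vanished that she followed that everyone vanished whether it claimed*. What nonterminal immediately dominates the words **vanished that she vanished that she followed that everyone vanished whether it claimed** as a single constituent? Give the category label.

VP

[S [NP [Det this] [N robot]] [VP [V vanished] [CP [C that] [S [NP [Pron she]] [VP [V vanished] [CP [C that] [S [NP [Pron she]] [VP [V followed] [CP [C that] [S [NP [Pron everyone]] [VP [V vanished] [CP [C whether] [S [NP [Pron it]] [VP [V claimed]]]]]]]]]]]]]]]
The span 'vanished that she vanished that she followed that everyone vanished whether it claimed' is the VP node built by VP → V CP.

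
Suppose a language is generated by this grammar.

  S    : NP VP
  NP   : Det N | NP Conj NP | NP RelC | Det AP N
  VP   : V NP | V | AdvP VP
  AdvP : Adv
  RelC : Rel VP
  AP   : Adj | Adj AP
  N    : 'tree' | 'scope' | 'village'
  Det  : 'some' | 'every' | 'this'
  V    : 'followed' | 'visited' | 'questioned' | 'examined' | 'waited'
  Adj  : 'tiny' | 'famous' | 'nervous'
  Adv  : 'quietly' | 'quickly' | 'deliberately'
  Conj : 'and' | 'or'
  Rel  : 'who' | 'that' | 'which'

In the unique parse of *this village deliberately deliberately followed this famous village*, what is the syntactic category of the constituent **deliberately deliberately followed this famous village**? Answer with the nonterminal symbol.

VP

[S [NP [Det this] [N village]] [VP [AdvP [Adv deliberately]] [VP [AdvP [Adv deliberately]] [VP [V followed] [NP [Det this] [AP [Adj famous]] [N village]]]]]]
The span 'deliberately deliberately followed this famous village' is the VP node built by VP → AdvP VP.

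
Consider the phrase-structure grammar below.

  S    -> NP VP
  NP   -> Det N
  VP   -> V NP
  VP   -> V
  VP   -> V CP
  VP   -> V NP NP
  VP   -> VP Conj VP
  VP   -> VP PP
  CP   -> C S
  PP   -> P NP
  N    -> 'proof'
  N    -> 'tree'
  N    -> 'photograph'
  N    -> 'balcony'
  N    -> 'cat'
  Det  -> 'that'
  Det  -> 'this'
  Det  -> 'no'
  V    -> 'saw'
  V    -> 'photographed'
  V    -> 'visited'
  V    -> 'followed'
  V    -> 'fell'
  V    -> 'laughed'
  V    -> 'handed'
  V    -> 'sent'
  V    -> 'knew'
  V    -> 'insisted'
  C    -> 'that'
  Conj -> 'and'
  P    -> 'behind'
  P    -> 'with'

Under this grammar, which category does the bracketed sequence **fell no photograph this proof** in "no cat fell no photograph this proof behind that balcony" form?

S
  NP
    Det: no
    N: cat
  VP
    VP
      V: fell
      NP
        Det: no
        N: photograph
      NP
        Det: this
        N: proof
    PP
      P: behind
      NP
        Det: that
        N: balcony
The span 'fell no photograph this proof' is the VP node built by VP → V NP NP.

VP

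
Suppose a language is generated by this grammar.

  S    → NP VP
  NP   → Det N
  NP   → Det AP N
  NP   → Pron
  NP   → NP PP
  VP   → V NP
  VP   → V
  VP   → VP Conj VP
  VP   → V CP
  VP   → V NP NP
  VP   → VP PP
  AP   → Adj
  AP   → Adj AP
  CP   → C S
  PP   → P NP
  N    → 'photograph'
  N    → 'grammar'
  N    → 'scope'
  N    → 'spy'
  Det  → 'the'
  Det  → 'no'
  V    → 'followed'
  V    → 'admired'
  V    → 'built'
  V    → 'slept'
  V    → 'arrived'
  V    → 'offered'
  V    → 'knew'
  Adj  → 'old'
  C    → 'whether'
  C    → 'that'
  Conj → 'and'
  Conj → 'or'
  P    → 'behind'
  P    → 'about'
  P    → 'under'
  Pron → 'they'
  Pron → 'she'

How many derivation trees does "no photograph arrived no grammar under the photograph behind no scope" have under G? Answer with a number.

Two of the 5 distinct bracketings:
[S [NP [Det no] [N photograph]] [VP [V arrived] [NP [NP [Det no] [N grammar]] [PP [P under] [NP [NP [Det the] [N photograph]] [PP [P behind] [NP [Det no] [N scope]]]]]]]]
[S [NP [Det no] [N photograph]] [VP [V arrived] [NP [NP [NP [Det no] [N grammar]] [PP [P under] [NP [Det the] [N photograph]]]] [PP [P behind] [NP [Det no] [N scope]]]]]]
The trees differ in how a recursive rule is bracketed over the same span.

5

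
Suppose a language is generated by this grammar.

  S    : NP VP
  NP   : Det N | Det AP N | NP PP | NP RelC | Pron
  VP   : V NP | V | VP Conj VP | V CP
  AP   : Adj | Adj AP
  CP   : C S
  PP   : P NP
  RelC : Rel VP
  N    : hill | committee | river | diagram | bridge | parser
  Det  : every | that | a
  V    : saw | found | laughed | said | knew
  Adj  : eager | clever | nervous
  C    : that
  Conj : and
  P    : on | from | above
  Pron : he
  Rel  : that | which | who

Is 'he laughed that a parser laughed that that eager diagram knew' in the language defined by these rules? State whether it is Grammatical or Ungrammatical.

S
  NP
    Pron: he
  VP
    V: laughed
    CP
      C: that
      S
        NP
          Det: a
          N: parser
        VP
          V: laughed
          CP
            C: that
            S
              NP
                Det: that
                AP
                  Adj: eager
                N: diagram
              VP
                V: knew
Every word is introduced by a lexical rule and the phrasal rules combine the resulting categories into a single S.

Grammatical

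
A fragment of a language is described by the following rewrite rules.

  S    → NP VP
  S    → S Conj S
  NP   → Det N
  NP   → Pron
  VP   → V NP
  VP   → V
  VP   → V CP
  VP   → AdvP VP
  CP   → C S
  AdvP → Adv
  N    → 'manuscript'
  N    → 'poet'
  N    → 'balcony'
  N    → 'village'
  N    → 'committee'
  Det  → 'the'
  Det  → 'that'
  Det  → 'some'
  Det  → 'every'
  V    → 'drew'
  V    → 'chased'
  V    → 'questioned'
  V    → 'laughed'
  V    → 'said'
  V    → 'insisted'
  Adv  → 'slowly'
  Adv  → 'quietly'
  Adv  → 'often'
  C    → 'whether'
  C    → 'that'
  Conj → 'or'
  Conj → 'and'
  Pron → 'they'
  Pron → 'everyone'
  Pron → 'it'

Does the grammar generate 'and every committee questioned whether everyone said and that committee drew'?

For S → NP VP, no prefix of the string parses as an NP. The alternative S rule S → S Conj S likewise has no satisfying split.

Ungrammatical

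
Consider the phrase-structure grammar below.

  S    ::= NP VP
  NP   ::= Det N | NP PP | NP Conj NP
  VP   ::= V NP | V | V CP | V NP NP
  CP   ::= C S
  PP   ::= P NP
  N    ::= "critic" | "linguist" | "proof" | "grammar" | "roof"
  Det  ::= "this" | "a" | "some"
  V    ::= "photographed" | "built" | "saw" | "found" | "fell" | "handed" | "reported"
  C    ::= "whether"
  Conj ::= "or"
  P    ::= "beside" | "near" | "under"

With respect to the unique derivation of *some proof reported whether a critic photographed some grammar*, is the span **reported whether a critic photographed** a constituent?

[S [NP [Det some] [N proof]] [VP [V reported] [CP [C whether] [S [NP [Det a] [N critic]] [VP [V photographed] [NP [Det some] [N grammar]]]]]]]
The smallest constituent containing 'reported whether a critic photographed' is the VP spanning 'reported whether a critic photographed some grammar'; no single node in the tree dominates exactly the given words.

No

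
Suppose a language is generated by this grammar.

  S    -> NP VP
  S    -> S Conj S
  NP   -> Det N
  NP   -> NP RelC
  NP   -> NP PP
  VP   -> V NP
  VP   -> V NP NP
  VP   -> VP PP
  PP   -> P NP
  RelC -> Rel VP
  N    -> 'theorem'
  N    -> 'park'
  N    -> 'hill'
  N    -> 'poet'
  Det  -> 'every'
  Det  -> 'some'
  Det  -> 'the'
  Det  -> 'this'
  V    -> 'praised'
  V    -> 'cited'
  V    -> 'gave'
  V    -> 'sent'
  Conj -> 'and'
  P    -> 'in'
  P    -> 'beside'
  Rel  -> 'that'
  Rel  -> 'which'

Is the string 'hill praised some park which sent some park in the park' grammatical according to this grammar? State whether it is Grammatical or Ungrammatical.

Ungrammatical

For S → NP VP, no prefix of the string parses as an NP. The alternative S rule S → S Conj S likewise has no satisfying split.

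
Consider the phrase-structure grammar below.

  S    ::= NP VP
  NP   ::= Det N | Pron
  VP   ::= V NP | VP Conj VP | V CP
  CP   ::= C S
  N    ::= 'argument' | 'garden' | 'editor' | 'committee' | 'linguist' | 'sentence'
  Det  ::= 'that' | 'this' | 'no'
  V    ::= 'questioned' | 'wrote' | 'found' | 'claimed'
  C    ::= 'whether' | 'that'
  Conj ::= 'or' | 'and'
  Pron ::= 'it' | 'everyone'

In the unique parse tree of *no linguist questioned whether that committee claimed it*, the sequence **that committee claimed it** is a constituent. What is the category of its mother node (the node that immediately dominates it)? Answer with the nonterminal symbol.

CP

[S [NP [Det no] [N linguist]] [VP [V questioned] [CP [C whether] [S [NP [Det that] [N committee]] [VP [V claimed] [NP [Pron it]]]]]]]
The span 'that committee claimed it' is the S node built by S → NP VP.
Its mother is the CP built by CP → C S.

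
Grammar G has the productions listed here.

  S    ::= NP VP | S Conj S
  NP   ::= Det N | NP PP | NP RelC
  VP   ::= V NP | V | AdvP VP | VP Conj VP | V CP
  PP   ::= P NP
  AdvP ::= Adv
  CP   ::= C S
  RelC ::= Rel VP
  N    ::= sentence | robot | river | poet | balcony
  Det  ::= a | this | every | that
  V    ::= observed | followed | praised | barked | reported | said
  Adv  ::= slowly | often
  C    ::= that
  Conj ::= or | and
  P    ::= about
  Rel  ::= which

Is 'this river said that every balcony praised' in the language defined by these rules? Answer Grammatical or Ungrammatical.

[S [NP [Det this] [N river]] [VP [V said] [CP [C that] [S [NP [Det every] [N balcony]] [VP [V praised]]]]]]
Each bracket corresponds to one application of a listed rule, so the string is derivable from S.

Grammatical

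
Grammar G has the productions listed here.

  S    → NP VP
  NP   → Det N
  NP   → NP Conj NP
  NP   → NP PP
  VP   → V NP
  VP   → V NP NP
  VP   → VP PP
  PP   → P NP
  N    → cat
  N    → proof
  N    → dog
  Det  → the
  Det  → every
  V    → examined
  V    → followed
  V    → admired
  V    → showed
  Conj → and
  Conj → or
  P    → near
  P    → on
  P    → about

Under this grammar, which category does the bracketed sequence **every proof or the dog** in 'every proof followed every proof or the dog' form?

NP

[S [NP [Det every] [N proof]] [VP [V followed] [NP [NP [Det every] [N proof]] [Conj or] [NP [Det the] [N dog]]]]]
The span 'every proof or the dog' is the NP node built by NP → NP Conj NP.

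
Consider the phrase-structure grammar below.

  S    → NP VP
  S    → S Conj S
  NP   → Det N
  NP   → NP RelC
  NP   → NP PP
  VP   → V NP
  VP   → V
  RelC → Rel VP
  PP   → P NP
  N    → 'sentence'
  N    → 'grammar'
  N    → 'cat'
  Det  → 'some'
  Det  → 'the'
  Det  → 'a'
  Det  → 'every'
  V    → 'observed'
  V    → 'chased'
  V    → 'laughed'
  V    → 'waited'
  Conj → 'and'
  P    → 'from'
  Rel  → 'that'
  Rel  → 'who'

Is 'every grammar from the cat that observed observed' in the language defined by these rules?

Grammatical

S
  NP
    NP
      NP
        Det: every
        N: grammar
      PP
        P: from
        NP
          Det: the
          N: cat
    RelC
      Rel: that
      VP
        V: observed
  VP
    V: observed
Every word is introduced by a lexical rule and the phrasal rules combine the resulting categories into a single S.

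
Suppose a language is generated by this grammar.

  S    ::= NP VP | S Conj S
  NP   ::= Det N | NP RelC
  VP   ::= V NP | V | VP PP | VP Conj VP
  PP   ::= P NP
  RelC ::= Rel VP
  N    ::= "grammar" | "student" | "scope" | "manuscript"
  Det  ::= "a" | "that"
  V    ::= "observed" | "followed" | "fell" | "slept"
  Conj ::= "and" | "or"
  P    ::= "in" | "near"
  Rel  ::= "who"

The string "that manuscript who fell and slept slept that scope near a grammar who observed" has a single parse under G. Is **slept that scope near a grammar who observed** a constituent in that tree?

[S [NP [NP [Det that] [N manuscript]] [RelC [Rel who] [VP [VP [V fell]] [Conj and] [VP [V slept]]]]] [VP [VP [V slept] [NP [Det that] [N scope]]] [PP [P near] [NP [NP [Det a] [N grammar]] [RelC [Rel who] [VP [V observed]]]]]]]
The words 'slept that scope near a grammar who observed' are exhaustively dominated by a single VP node (built by VP → VP PP), so they form a constituent.

Yes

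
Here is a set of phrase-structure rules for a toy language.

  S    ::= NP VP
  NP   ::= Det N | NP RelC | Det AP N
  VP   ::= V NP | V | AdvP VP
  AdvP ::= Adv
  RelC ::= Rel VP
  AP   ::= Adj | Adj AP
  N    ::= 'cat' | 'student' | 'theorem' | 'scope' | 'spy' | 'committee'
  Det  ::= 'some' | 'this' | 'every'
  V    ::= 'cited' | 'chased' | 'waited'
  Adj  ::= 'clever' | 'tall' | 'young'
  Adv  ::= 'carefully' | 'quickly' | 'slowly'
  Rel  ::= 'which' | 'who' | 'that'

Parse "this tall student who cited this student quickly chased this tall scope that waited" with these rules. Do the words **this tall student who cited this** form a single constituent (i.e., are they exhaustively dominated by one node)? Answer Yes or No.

No

[S [NP [NP [Det this] [AP [Adj tall]] [N student]] [RelC [Rel who] [VP [V cited] [NP [Det this] [N student]]]]] [VP [AdvP [Adv quickly]] [VP [V chased] [NP [NP [Det this] [AP [Adj tall]] [N scope]] [RelC [Rel that] [VP [V waited]]]]]]]
The smallest constituent containing 'this tall student who cited this' is the NP spanning 'this tall student who cited this student'; no single node in the tree dominates exactly the given words.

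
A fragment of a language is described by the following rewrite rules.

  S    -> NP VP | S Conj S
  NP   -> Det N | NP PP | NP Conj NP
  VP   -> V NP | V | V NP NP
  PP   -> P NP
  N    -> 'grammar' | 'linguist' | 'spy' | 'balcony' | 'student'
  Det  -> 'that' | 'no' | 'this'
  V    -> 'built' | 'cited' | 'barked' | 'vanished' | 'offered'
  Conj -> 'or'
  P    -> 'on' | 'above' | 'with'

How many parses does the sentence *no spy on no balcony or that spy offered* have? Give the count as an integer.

2

The two bracketings:
[S [NP [NP [Det no] [N spy]] [PP [P on] [NP [NP [Det no] [N balcony]] [Conj or] [NP [Det that] [N spy]]]]] [VP [V offered]]]
[S [NP [NP [NP [Det no] [N spy]] [PP [P on] [NP [Det no] [N balcony]]]] [Conj or] [NP [Det that] [N spy]]] [VP [V offered]]]
The trees differ in how a recursive rule is bracketed over the same span.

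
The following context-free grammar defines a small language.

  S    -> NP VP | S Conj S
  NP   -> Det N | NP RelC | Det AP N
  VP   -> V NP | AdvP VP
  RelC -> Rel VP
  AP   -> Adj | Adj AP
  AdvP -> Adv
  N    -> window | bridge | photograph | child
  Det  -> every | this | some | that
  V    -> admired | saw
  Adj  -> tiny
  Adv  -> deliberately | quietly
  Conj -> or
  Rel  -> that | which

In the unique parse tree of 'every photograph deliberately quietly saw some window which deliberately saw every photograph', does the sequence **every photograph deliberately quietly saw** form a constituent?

No

[S [NP [Det every] [N photograph]] [VP [AdvP [Adv deliberately]] [VP [AdvP [Adv quietly]] [VP [V saw] [NP [NP [Det some] [N window]] [RelC [Rel which] [VP [AdvP [Adv deliberately]] [VP [V saw] [NP [Det every] [N photograph]]]]]]]]]]
The smallest constituent containing 'every photograph deliberately quietly saw' is the S spanning 'every photograph deliberately quietly saw some window which deliberately saw every photograph'; no single node in the tree dominates exactly the given words.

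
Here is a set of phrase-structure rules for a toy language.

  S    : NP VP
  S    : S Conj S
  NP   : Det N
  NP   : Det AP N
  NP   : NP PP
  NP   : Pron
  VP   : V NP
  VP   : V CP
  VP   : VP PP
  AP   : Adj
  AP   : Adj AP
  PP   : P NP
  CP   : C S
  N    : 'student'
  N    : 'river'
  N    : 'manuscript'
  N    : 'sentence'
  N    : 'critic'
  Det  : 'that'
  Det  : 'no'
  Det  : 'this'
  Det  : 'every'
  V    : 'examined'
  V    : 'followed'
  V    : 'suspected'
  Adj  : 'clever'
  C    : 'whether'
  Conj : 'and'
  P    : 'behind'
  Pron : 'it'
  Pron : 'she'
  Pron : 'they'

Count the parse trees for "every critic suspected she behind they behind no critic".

Two of the 5 distinct bracketings:
[S [NP [Det every] [N critic]] [VP [V suspected] [NP [NP [Pron she]] [PP [P behind] [NP [NP [Pron they]] [PP [P behind] [NP [Det no] [N critic]]]]]]]]
[S [NP [Det every] [N critic]] [VP [V suspected] [NP [NP [NP [Pron she]] [PP [P behind] [NP [Pron they]]]] [PP [P behind] [NP [Det no] [N critic]]]]]]
The trees differ in how a recursive rule is bracketed over the same span.

5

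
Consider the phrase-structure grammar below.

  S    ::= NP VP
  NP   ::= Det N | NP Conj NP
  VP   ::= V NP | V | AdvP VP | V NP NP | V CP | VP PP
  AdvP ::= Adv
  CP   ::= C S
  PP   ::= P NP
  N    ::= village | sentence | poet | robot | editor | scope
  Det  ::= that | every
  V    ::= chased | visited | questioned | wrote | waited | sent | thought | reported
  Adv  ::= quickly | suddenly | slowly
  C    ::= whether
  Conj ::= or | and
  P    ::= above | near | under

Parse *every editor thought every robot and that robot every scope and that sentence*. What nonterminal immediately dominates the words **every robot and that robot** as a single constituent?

S
  NP
    Det: every
    N: editor
  VP
    V: thought
    NP
      NP
        Det: every
        N: robot
      Conj: and
      NP
        Det: that
        N: robot
    NP
      NP
        Det: every
        N: scope
      Conj: and
      NP
        Det: that
        N: sentence
The span 'every robot and that robot' is the NP node built by NP → NP Conj NP.

NP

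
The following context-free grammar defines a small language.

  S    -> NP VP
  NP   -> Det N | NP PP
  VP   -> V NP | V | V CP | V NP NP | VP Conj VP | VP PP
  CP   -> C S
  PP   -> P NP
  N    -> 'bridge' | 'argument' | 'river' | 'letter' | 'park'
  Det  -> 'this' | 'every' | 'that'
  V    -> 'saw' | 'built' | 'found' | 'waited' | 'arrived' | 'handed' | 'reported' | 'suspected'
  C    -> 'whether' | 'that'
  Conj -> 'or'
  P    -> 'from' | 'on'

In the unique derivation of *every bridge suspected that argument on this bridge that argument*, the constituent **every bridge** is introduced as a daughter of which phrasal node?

S

S
  NP
    Det: every
    N: bridge
  VP
    V: suspected
    NP
      NP
        Det: that
        N: argument
      PP
        P: on
        NP
          Det: this
          N: bridge
    NP
      Det: that
      N: argument
The span 'every bridge' is the NP node built by NP → Det N.
Its mother is the S built by S → NP VP.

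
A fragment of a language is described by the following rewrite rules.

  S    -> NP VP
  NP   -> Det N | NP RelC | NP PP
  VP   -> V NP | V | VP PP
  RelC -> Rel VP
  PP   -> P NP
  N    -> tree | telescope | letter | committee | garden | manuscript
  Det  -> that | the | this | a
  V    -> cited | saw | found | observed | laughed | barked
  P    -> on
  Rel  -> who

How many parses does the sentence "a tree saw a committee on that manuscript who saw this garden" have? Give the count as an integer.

3

Two of the 3 distinct bracketings:
[S [NP [Det a] [N tree]] [VP [V saw] [NP [NP [NP [Det a] [N committee]] [PP [P on] [NP [Det that] [N manuscript]]]] [RelC [Rel who] [VP [V saw] [NP [Det this] [N garden]]]]]]]
[S [NP [Det a] [N tree]] [VP [V saw] [NP [NP [Det a] [N committee]] [PP [P on] [NP [NP [Det that] [N manuscript]] [RelC [Rel who] [VP [V saw] [NP [Det this] [N garden]]]]]]]]]
The trees differ in how a recursive rule is bracketed over the same span.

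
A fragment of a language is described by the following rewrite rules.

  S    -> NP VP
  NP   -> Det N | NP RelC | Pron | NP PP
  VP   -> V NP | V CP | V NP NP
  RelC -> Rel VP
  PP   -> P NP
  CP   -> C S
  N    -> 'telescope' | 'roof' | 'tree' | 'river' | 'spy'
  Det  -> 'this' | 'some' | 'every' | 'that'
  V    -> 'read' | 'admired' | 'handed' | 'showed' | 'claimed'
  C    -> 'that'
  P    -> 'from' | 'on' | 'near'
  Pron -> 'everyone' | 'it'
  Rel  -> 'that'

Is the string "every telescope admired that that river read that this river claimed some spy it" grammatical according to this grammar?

Grammatical

[S [NP [Det every] [N telescope]] [VP [V admired] [CP [C that] [S [NP [Det that] [N river]] [VP [V read] [CP [C that] [S [NP [Det this] [N river]] [VP [V claimed] [NP [Det some] [N spy]] [NP [Pron it]]]]]]]]]]
The bracketing above is licensed at every node by one of the given productions, with S at the root.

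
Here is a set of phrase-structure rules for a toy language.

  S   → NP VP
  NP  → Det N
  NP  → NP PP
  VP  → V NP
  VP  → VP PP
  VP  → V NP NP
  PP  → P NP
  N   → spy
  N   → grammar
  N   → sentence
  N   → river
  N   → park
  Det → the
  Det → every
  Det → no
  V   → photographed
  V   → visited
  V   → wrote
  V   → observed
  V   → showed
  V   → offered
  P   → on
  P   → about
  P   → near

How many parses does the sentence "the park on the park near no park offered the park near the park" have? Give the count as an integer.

Two of the 4 distinct bracketings:
[S [NP [NP [Det the] [N park]] [PP [P on] [NP [NP [Det the] [N park]] [PP [P near] [NP [Det no] [N park]]]]]] [VP [V offered] [NP [NP [Det the] [N park]] [PP [P near] [NP [Det the] [N park]]]]]]
[S [NP [NP [Det the] [N park]] [PP [P on] [NP [NP [Det the] [N park]] [PP [P near] [NP [Det no] [N park]]]]]] [VP [VP [V offered] [NP [Det the] [N park]]] [PP [P near] [NP [Det the] [N park]]]]]
The difference turns on whether VP → VP PP is used at the relevant span, versus an alternative expansion of VP.

4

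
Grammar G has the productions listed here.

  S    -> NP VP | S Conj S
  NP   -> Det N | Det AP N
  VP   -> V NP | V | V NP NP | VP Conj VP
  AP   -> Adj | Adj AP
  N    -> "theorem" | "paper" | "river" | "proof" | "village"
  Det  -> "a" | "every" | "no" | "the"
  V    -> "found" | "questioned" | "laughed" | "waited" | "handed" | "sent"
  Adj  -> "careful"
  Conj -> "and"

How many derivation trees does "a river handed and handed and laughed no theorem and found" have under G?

5

Two of the 5 distinct bracketings:
[S [NP [Det a] [N river]] [VP [VP [V handed]] [Conj and] [VP [VP [V handed]] [Conj and] [VP [VP [V laughed] [NP [Det no] [N theorem]]] [Conj and] [VP [V found]]]]]]
[S [NP [Det a] [N river]] [VP [VP [V handed]] [Conj and] [VP [VP [VP [V handed]] [Conj and] [VP [V laughed] [NP [Det no] [N theorem]]]] [Conj and] [VP [V found]]]]]
The trees differ in how a recursive rule is bracketed over the same span.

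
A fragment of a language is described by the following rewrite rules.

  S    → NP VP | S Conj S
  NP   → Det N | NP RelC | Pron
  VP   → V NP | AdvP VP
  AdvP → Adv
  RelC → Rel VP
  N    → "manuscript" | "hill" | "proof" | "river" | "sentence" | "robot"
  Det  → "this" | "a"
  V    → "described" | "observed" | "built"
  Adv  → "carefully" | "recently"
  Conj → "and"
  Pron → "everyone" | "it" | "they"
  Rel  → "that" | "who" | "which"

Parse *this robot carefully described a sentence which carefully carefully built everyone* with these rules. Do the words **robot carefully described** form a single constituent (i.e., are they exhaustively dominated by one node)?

[S [NP [Det this] [N robot]] [VP [AdvP [Adv carefully]] [VP [V described] [NP [NP [Det a] [N sentence]] [RelC [Rel which] [VP [AdvP [Adv carefully]] [VP [AdvP [Adv carefully]] [VP [V built] [NP [Pron everyone]]]]]]]]]]
The smallest constituent containing 'robot carefully described' is the S spanning 'this robot carefully described a sentence which carefully carefully built everyone'; no single node in the tree dominates exactly the given words.

No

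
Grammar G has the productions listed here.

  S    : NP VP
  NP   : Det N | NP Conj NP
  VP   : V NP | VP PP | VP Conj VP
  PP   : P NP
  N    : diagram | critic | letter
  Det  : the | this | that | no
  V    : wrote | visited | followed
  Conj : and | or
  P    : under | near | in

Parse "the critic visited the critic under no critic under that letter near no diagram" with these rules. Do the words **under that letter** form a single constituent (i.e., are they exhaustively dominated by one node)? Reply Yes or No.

[S [NP [Det the] [N critic]] [VP [VP [VP [VP [V visited] [NP [Det the] [N critic]]] [PP [P under] [NP [Det no] [N critic]]]] [PP [P under] [NP [Det that] [N letter]]]] [PP [P near] [NP [Det no] [N diagram]]]]]
The words 'under that letter' are exhaustively dominated by a single PP node (built by PP → P NP), so they form a constituent.

Yes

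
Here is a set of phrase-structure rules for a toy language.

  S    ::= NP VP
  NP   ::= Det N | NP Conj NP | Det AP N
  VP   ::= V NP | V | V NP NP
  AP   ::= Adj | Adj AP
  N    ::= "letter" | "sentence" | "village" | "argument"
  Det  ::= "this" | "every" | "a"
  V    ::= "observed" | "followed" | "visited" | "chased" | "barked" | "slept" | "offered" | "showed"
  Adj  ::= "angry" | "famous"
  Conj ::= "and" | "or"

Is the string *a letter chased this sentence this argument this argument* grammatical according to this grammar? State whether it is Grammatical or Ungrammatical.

For S → NP VP, the only prefix that parses as NP is 'a letter', but the remainder 'chased this sentence this argument this argument' is not a VP under these rules.

Ungrammatical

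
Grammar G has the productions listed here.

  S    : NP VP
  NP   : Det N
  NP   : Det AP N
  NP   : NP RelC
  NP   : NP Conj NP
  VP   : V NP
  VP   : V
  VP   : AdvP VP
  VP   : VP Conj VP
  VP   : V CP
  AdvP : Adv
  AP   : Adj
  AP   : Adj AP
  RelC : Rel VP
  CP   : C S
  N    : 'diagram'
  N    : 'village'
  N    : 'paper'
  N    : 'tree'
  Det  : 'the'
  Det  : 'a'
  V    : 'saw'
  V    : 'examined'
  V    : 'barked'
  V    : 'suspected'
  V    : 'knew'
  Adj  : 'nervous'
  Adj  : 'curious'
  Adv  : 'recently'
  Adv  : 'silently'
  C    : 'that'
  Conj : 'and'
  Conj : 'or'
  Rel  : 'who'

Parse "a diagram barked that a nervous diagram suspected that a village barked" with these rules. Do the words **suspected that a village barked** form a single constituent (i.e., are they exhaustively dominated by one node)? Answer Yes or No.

[S [NP [Det a] [N diagram]] [VP [V barked] [CP [C that] [S [NP [Det a] [AP [Adj nervous]] [N diagram]] [VP [V suspected] [CP [C that] [S [NP [Det a] [N village]] [VP [V barked]]]]]]]]]
The words 'suspected that a village barked' are exhaustively dominated by a single VP node (built by VP → V CP), so they form a constituent.

Yes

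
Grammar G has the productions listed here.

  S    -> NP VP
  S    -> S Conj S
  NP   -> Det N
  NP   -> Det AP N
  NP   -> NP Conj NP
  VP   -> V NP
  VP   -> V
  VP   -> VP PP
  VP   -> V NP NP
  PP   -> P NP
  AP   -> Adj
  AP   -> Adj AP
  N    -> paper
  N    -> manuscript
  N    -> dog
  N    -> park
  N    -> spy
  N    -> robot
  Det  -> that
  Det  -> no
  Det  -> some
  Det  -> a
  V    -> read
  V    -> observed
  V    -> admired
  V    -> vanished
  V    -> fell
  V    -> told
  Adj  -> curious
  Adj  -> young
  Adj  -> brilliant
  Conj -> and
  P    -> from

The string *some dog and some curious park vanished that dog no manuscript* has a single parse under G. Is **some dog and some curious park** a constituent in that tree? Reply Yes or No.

[S [NP [NP [Det some] [N dog]] [Conj and] [NP [Det some] [AP [Adj curious]] [N park]]] [VP [V vanished] [NP [Det that] [N dog]] [NP [Det no] [N manuscript]]]]
The words 'some dog and some curious park' are exhaustively dominated by a single NP node (built by NP → NP Conj NP), so they form a constituent.

Yes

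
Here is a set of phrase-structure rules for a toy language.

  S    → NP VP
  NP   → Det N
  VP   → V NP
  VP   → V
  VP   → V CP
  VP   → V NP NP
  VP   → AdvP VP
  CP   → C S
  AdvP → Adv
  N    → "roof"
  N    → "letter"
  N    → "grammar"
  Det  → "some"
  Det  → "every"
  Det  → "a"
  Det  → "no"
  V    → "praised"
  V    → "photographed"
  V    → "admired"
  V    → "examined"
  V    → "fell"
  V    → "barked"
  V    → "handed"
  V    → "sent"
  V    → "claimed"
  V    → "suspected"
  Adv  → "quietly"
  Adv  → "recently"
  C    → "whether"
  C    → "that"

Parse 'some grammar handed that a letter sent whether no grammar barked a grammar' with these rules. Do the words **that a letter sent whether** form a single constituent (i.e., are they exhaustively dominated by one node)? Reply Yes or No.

No

[S [NP [Det some] [N grammar]] [VP [V handed] [CP [C that] [S [NP [Det a] [N letter]] [VP [V sent] [CP [C whether] [S [NP [Det no] [N grammar]] [VP [V barked] [NP [Det a] [N grammar]]]]]]]]]]
The smallest constituent containing 'that a letter sent whether' is the CP spanning 'that a letter sent whether no grammar barked a grammar'; no single node in the tree dominates exactly the given words.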